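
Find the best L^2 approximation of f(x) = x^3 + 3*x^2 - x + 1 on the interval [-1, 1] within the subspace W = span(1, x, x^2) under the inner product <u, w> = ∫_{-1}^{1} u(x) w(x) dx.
g(x) = 3*x^2 - 2*x/5 + 1

The best approximation g ∈ W is the orthogonal projection of f onto W. Writing g = a_0 + a_1 x + a_2 x^2, the coefficients solve the normal equations G · a = b where
  G_{ij} = <φ_i, φ_j> and b_i = <f, φ_i>, with φ_0 = 1, φ_1 = x, φ_2 = x^2.
G =
  [2, 0, 2/3]
  [0, 2/3, 0]
  [2/3, 0, 2/5],
b = (4, -4/15, 28/15).
Solving gives a_0 = 1, a_1 = -2/5, a_2 = 3, so
  g(x) = 3*x^2 - 2*x/5 + 1.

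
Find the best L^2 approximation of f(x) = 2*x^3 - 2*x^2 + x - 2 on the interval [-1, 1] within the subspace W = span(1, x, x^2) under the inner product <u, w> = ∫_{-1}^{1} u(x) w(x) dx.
g(x) = -2*x^2 + 11*x/5 - 2

The best approximation g ∈ W is the orthogonal projection of f onto W. Writing g = a_0 + a_1 x + a_2 x^2, the coefficients solve the normal equations G · a = b where
  G_{ij} = <φ_i, φ_j> and b_i = <f, φ_i>, with φ_0 = 1, φ_1 = x, φ_2 = x^2.
G =
  [2, 0, 2/3]
  [0, 2/3, 0]
  [2/3, 0, 2/5],
b = (-16/3, 22/15, -32/15).
Solving gives a_0 = -2, a_1 = 11/5, a_2 = -2, so
  g(x) = -2*x^2 + 11*x/5 - 2.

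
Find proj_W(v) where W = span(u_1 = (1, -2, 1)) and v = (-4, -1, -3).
proj_W(v) = (-5/6, 5/3, -5/6)

Set up U = [u_1 | ... | u_1] ∈ R^(3×1). The projector onto W = col(U) is P = U (U^T U)^(-1) U^T.
Compute U^T U =
  [6],
and U^T v = (-5).
Solve U^T U · c = U^T v for the coefficients: c = (-5/6). The projection is proj_W(v) = U c.
Check: (v - proj_W(v)) · u_1 = 0  (should be 0).
Result: proj_W(v) = (-5/6, 5/3, -5/6).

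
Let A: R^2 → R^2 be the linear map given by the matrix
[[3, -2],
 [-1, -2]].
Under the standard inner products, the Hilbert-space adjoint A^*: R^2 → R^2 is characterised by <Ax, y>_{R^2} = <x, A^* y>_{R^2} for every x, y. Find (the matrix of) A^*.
A^* = A^T =
[[3, -1],
 [-2, -2]]

For real matrices with standard dot products, the defining identity <Ax, y> = <x, A^* y> gives (Ax)^T y = x^T (A^*) y, i.e. x^T A^T y = x^T (A^*) y. Since this holds for all x, y, we must have A^* = A^T. Therefore
A^* =
[[3, -1],
 [-2, -2]].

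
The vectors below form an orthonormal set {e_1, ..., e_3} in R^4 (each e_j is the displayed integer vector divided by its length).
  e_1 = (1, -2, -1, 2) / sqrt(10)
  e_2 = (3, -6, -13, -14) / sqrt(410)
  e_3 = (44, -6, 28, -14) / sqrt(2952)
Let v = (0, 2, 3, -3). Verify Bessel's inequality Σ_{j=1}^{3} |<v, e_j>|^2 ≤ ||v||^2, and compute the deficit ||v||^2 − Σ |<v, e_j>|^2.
Σ |<v, e_j>|^2 = 43/2; ||v||^2 = 22; deficit = 1/2

Write each e_j = u_j / sqrt(<u_j, u_j>) where u_j is the displayed integer vector. Then <v, e_j> = <v, u_j> / sqrt(<u_j, u_j>), so |<v, e_j>|^2 = <v, u_j>^2 / <u_j, u_j>.
Coefficients: <v, e_1> = -13/sqrt(10), <v, e_2> = -9/sqrt(410), <v, e_3> = 114/sqrt(2952).
Square and sum: Σ |<v, e_j>|^2 = 43/2.
Compute ||v||^2 = v·v = 22.
Deficit = 22 − 43/2 = 1/2 ≥ 0, confirming Bessel's inequality. (The deficit equals ||v − Σ <v,e_j> e_j||^2, the squared distance from v to span{e_j}.)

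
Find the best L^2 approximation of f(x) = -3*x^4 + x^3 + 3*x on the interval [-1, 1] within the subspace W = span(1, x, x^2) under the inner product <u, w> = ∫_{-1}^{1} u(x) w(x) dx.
g(x) = -18*x^2/7 + 18*x/5 + 9/35

The best approximation g ∈ W is the orthogonal projection of f onto W. Writing g = a_0 + a_1 x + a_2 x^2, the coefficients solve the normal equations G · a = b where
  G_{ij} = <φ_i, φ_j> and b_i = <f, φ_i>, with φ_0 = 1, φ_1 = x, φ_2 = x^2.
G =
  [2, 0, 2/3]
  [0, 2/3, 0]
  [2/3, 0, 2/5],
b = (-6/5, 12/5, -6/7).
Solving gives a_0 = 9/35, a_1 = 18/5, a_2 = -18/7, so
  g(x) = -18*x^2/7 + 18*x/5 + 9/35.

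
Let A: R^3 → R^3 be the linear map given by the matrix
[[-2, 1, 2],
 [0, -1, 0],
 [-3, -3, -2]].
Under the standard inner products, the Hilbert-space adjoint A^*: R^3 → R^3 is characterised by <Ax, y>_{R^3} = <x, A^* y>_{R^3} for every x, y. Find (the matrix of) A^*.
A^* = A^T =
[[-2, 0, -3],
 [1, -1, -3],
 [2, 0, -2]]

For real matrices with standard dot products, the defining identity <Ax, y> = <x, A^* y> gives (Ax)^T y = x^T (A^*) y, i.e. x^T A^T y = x^T (A^*) y. Since this holds for all x, y, we must have A^* = A^T. Therefore
A^* =
[[-2, 0, -3],
 [1, -1, -3],
 [2, 0, -2]].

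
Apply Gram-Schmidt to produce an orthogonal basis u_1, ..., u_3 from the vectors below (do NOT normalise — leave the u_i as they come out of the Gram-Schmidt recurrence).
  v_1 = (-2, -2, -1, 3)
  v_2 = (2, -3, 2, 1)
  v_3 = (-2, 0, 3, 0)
Orthogonal basis:
  u_1 = (-2, -2, -1, 3)
  u_2 = (7/3, -8/3, 13/6, 1/2)
  u_3 = (-32/15, 41/105, 99/35, -23/105)

Apply the Gram-Schmidt recurrence
  u_1 = v_1
  u_i = v_i − Σ_{j<i} ((v_i · u_j) / (u_j · u_j)) · u_j.

Step by step this gives:
  u_1 = (-2, -2, -1, 3)
  u_2 = (7/3, -8/3, 13/6, 1/2)
  u_3 = (-32/15, 41/105, 99/35, -23/105)

Orthogonality check:
  u_2 · u_1 = 0 (should be 0)
  u_3 · u_1 = 0 (should be 0)
  u_3 · u_2 = 0 (should be 0)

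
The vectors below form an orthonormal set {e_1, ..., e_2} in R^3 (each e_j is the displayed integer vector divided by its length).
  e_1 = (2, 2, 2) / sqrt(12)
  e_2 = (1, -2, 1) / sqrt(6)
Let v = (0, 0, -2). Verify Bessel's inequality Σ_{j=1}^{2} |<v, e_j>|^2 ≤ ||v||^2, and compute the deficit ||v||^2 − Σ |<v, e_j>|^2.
Σ |<v, e_j>|^2 = 2; ||v||^2 = 4; deficit = 2

Write each e_j = u_j / sqrt(<u_j, u_j>) where u_j is the displayed integer vector. Then <v, e_j> = <v, u_j> / sqrt(<u_j, u_j>), so |<v, e_j>|^2 = <v, u_j>^2 / <u_j, u_j>.
Coefficients: <v, e_1> = -4/sqrt(12), <v, e_2> = -2/sqrt(6).
Square and sum: Σ |<v, e_j>|^2 = 2.
Compute ||v||^2 = v·v = 4.
Deficit = 4 − 2 = 2 ≥ 0, confirming Bessel's inequality. (The deficit equals ||v − Σ <v,e_j> e_j||^2, the squared distance from v to span{e_j}.)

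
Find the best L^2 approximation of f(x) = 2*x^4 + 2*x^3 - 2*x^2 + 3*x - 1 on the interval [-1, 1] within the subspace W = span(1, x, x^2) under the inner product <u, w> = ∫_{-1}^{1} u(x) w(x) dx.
g(x) = -2*x^2/7 + 21*x/5 - 41/35

The best approximation g ∈ W is the orthogonal projection of f onto W. Writing g = a_0 + a_1 x + a_2 x^2, the coefficients solve the normal equations G · a = b where
  G_{ij} = <φ_i, φ_j> and b_i = <f, φ_i>, with φ_0 = 1, φ_1 = x, φ_2 = x^2.
G =
  [2, 0, 2/3]
  [0, 2/3, 0]
  [2/3, 0, 2/5],
b = (-38/15, 14/5, -94/105).
Solving gives a_0 = -41/35, a_1 = 21/5, a_2 = -2/7, so
  g(x) = -2*x^2/7 + 21*x/5 - 41/35.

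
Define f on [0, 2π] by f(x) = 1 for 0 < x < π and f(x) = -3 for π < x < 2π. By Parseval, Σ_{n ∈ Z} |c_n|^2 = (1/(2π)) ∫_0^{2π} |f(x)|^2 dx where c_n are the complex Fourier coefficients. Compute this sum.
Σ |c_n|^2 = 5

Parseval equates the L^2 energy of f (normalised by 1/(2π)) with the ℓ^2 sum of its Fourier coefficients: (1/(2π)) ∫_0^{2π} |f|^2 = Σ |c_n|^2.
Compute the left side: (1/(2π)) [∫_0^π 1^2 dx + ∫_π^{2π} (-3)^2 dx] = (1/(2π)) · (1π + 9π) = (1 + 9)/2 = 5.
So Σ_{n ∈ Z} |c_n|^2 = 5.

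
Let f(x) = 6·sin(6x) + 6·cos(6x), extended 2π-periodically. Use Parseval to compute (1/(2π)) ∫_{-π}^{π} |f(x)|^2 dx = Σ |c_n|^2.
Σ |c_n|^2 = 36

Expand |f|^2 and use orthogonality of {sin(nx), cos(mx)} on [-π, π]:
  ∫_{-π}^{π} sin(nx)^2 dx = π, ∫ cos(mx)^2 dx = π, and cross terms integrate to 0.
So ∫_{-π}^{π} f(x)^2 dx = 6^2 · π + 6^2 · π = (36 + 36)π.
Divide by 2π: (36 + 36)/2 = 36.
By Parseval, this equals Σ |c_n|^2.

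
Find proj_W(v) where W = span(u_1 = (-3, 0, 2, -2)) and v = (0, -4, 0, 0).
proj_W(v) = (0, 0, 0, 0)

Set up U = [u_1 | ... | u_1] ∈ R^(4×1). The projector onto W = col(U) is P = U (U^T U)^(-1) U^T.
Compute U^T U =
  [17],
and U^T v = (0).
Solve U^T U · c = U^T v for the coefficients: c = (0). The projection is proj_W(v) = U c.
Check: (v - proj_W(v)) · u_1 = 0  (should be 0).
Result: proj_W(v) = (0, 0, 0, 0).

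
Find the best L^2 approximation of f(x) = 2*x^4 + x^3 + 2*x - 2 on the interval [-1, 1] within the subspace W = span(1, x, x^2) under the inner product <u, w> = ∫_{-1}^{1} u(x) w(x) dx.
g(x) = 12*x^2/7 + 13*x/5 - 76/35

The best approximation g ∈ W is the orthogonal projection of f onto W. Writing g = a_0 + a_1 x + a_2 x^2, the coefficients solve the normal equations G · a = b where
  G_{ij} = <φ_i, φ_j> and b_i = <f, φ_i>, with φ_0 = 1, φ_1 = x, φ_2 = x^2.
G =
  [2, 0, 2/3]
  [0, 2/3, 0]
  [2/3, 0, 2/5],
b = (-16/5, 26/15, -16/21).
Solving gives a_0 = -76/35, a_1 = 13/5, a_2 = 12/7, so
  g(x) = 12*x^2/7 + 13*x/5 - 76/35.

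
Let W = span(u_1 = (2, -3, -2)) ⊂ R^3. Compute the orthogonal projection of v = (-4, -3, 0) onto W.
proj_W(v) = (2/17, -3/17, -2/17)

Set up U = [u_1 | ... | u_1] ∈ R^(3×1). The projector onto W = col(U) is P = U (U^T U)^(-1) U^T.
Compute U^T U =
  [17],
and U^T v = (1).
Solve U^T U · c = U^T v for the coefficients: c = (1/17). The projection is proj_W(v) = U c.
Check: (v - proj_W(v)) · u_1 = 0  (should be 0).
Result: proj_W(v) = (2/17, -3/17, -2/17).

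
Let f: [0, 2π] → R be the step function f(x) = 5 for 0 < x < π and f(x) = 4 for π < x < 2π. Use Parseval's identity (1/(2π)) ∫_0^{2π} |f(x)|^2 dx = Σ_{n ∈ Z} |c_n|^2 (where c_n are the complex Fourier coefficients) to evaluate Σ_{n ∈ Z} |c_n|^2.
Σ |c_n|^2 = 41/2

Parseval equates the L^2 energy of f (normalised by 1/(2π)) with the ℓ^2 sum of its Fourier coefficients: (1/(2π)) ∫_0^{2π} |f|^2 = Σ |c_n|^2.
Compute the left side: (1/(2π)) [∫_0^π 5^2 dx + ∫_π^{2π} 4^2 dx] = (1/(2π)) · (25π + 16π) = (25 + 16)/2 = 41/2.
So Σ_{n ∈ Z} |c_n|^2 = 41/2.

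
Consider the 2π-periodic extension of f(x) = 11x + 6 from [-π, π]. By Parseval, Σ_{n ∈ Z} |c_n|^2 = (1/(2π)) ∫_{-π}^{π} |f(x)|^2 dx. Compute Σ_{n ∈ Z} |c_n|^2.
Σ |c_n|^2 = 121π^2/3 + 36

Expand and integrate term by term over [-π, π]:
  ∫ (11x)^2 dx = 121·(2π^3/3); ∫ 2·11·(6)·x dx = 0 (odd integrand); ∫ 6^2 dx = 36·2π.
So (1/(2π)) ∫_{-π}^{π} (11x + 6)^2 dx = 121π^2/3 + 36 = 121π^2/3 + 36.
Parseval ⇒ Σ |c_n|^2 = 121π^2/3 + 36.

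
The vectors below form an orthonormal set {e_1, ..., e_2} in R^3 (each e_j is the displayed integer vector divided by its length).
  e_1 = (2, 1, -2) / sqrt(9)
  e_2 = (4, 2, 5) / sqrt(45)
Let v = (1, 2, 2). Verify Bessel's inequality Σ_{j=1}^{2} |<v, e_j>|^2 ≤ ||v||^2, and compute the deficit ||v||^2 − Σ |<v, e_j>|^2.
Σ |<v, e_j>|^2 = 36/5; ||v||^2 = 9; deficit = 9/5

Write each e_j = u_j / sqrt(<u_j, u_j>) where u_j is the displayed integer vector. Then <v, e_j> = <v, u_j> / sqrt(<u_j, u_j>), so |<v, e_j>|^2 = <v, u_j>^2 / <u_j, u_j>.
Coefficients: <v, e_1> = 0/sqrt(9), <v, e_2> = 18/sqrt(45).
Square and sum: Σ |<v, e_j>|^2 = 36/5.
Compute ||v||^2 = v·v = 9.
Deficit = 9 − 36/5 = 9/5 ≥ 0, confirming Bessel's inequality. (The deficit equals ||v − Σ <v,e_j> e_j||^2, the squared distance from v to span{e_j}.)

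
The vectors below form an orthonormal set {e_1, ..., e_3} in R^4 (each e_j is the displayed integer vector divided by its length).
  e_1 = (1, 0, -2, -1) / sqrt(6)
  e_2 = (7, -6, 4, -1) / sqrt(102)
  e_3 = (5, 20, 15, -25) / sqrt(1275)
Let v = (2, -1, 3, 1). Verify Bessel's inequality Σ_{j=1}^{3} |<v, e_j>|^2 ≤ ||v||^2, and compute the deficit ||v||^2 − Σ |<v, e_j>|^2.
Σ |<v, e_j>|^2 = 41/3; ||v||^2 = 15; deficit = 4/3

Write each e_j = u_j / sqrt(<u_j, u_j>) where u_j is the displayed integer vector. Then <v, e_j> = <v, u_j> / sqrt(<u_j, u_j>), so |<v, e_j>|^2 = <v, u_j>^2 / <u_j, u_j>.
Coefficients: <v, e_1> = -5/sqrt(6), <v, e_2> = 31/sqrt(102), <v, e_3> = 10/sqrt(1275).
Square and sum: Σ |<v, e_j>|^2 = 41/3.
Compute ||v||^2 = v·v = 15.
Deficit = 15 − 41/3 = 4/3 ≥ 0, confirming Bessel's inequality. (The deficit equals ||v − Σ <v,e_j> e_j||^2, the squared distance from v to span{e_j}.)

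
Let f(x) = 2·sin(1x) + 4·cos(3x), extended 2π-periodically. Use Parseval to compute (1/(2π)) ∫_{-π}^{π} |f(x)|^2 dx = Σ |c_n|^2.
Σ |c_n|^2 = 10

Expand |f|^2 and use orthogonality of {sin(nx), cos(mx)} on [-π, π]:
  ∫_{-π}^{π} sin(nx)^2 dx = π, ∫ cos(mx)^2 dx = π, and cross terms integrate to 0.
So ∫_{-π}^{π} f(x)^2 dx = 2^2 · π + 4^2 · π = (4 + 16)π.
Divide by 2π: (4 + 16)/2 = 10.
By Parseval, this equals Σ |c_n|^2.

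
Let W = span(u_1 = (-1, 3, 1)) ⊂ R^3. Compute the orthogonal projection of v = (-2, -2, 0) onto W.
proj_W(v) = (4/11, -12/11, -4/11)

Set up U = [u_1 | ... | u_1] ∈ R^(3×1). The projector onto W = col(U) is P = U (U^T U)^(-1) U^T.
Compute U^T U =
  [11],
and U^T v = (-4).
Solve U^T U · c = U^T v for the coefficients: c = (-4/11). The projection is proj_W(v) = U c.
Check: (v - proj_W(v)) · u_1 = 0  (should be 0).
Result: proj_W(v) = (4/11, -12/11, -4/11).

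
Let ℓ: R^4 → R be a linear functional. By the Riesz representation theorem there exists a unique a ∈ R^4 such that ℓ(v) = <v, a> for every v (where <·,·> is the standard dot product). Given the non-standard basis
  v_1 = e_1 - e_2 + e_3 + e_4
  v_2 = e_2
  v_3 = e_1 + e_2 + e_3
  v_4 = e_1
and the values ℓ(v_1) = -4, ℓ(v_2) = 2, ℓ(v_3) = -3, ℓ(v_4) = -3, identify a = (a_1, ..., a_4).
a = (-3, 2, -2, 3)

Write a = (a_1, ..., a_4) in the standard basis. For each basis vector v_i, ℓ(v_i) = <v_i, a> is a linear equation in the a_j's. Collect the n equations into a matrix system V a = ℓ, where row i of V is v_i (expressed in the standard basis). Since V is invertible (lower-triangular with 1s on the diagonal, up to permutation), solve by back-substitution:
  V =
[[1, -1, 1, 1],
 [0, 1, 0, 0],
 [1, 1, 1, 0],
 [1, 0, 0, 0]]
  V a = (-4, 2, -3, -3)
Solving gives a = (-3, 2, -2, 3).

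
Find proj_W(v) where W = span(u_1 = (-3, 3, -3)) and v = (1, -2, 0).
proj_W(v) = (1, -1, 1)

Set up U = [u_1 | ... | u_1] ∈ R^(3×1). The projector onto W = col(U) is P = U (U^T U)^(-1) U^T.
Compute U^T U =
  [27],
and U^T v = (-9).
Solve U^T U · c = U^T v for the coefficients: c = (-1/3). The projection is proj_W(v) = U c.
Check: (v - proj_W(v)) · u_1 = 0  (should be 0).
Result: proj_W(v) = (1, -1, 1).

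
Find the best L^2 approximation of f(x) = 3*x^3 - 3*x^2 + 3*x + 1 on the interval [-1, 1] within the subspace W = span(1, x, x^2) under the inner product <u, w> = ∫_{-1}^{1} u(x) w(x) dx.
g(x) = -3*x^2 + 24*x/5 + 1

The best approximation g ∈ W is the orthogonal projection of f onto W. Writing g = a_0 + a_1 x + a_2 x^2, the coefficients solve the normal equations G · a = b where
  G_{ij} = <φ_i, φ_j> and b_i = <f, φ_i>, with φ_0 = 1, φ_1 = x, φ_2 = x^2.
G =
  [2, 0, 2/3]
  [0, 2/3, 0]
  [2/3, 0, 2/5],
b = (0, 16/5, -8/15).
Solving gives a_0 = 1, a_1 = 24/5, a_2 = -3, so
  g(x) = -3*x^2 + 24*x/5 + 1.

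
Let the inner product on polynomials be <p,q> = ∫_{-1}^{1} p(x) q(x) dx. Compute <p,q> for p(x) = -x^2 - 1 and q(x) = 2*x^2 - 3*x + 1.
<p,q> = -24/5

Expand the product: p(x)·q(x) = -2*x^4 + 3*x^3 - 3*x^2 + 3*x - 1.
∫_{-1}^{1} of each monomial x^k gives [2/(k+1) if k even, 0 if k odd]. Integrating term-by-term (or equivalently evaluating the antiderivative F(x) = -2*x^5/5 + 3*x^4/4 - x^3 + 3*x^2/2 - x at the endpoints):
  F(1) − F(−1) = -3/20 − (93/20) = -24/5.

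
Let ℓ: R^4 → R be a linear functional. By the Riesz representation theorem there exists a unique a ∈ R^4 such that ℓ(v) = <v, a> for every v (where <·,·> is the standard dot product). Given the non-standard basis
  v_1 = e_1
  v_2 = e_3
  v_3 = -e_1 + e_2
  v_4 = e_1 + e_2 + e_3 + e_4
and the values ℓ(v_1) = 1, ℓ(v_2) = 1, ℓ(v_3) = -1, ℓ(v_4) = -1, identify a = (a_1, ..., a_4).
a = (1, 0, 1, -3)

Write a = (a_1, ..., a_4) in the standard basis. For each basis vector v_i, ℓ(v_i) = <v_i, a> is a linear equation in the a_j's. Collect the n equations into a matrix system V a = ℓ, where row i of V is v_i (expressed in the standard basis). Since V is invertible (lower-triangular with 1s on the diagonal, up to permutation), solve by back-substitution:
  V =
[[1, 0, 0, 0],
 [0, 0, 1, 0],
 [-1, 1, 0, 0],
 [1, 1, 1, 1]]
  V a = (1, 1, -1, -1)
Solving gives a = (1, 0, 1, -3).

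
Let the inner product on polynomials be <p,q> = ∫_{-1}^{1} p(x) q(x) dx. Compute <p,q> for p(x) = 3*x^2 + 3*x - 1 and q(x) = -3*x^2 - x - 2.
<p,q> = -18/5

Expand the product: p(x)·q(x) = -9*x^4 - 12*x^3 - 6*x^2 - 5*x + 2.
∫_{-1}^{1} of each monomial x^k gives [2/(k+1) if k even, 0 if k odd]. Integrating term-by-term (or equivalently evaluating the antiderivative F(x) = -9*x^5/5 - 3*x^4 - 2*x^3 - 5*x^2/2 + 2*x at the endpoints):
  F(1) − F(−1) = -73/10 − (-37/10) = -18/5.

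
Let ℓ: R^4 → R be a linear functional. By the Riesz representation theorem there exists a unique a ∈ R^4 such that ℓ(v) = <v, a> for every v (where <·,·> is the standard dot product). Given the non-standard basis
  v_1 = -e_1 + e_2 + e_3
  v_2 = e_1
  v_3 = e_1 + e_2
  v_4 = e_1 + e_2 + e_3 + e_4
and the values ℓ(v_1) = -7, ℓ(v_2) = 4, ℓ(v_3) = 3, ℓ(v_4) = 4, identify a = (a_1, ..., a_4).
a = (4, -1, -2, 3)

Write a = (a_1, ..., a_4) in the standard basis. For each basis vector v_i, ℓ(v_i) = <v_i, a> is a linear equation in the a_j's. Collect the n equations into a matrix system V a = ℓ, where row i of V is v_i (expressed in the standard basis). Since V is invertible (lower-triangular with 1s on the diagonal, up to permutation), solve by back-substitution:
  V =
[[-1, 1, 1, 0],
 [1, 0, 0, 0],
 [1, 1, 0, 0],
 [1, 1, 1, 1]]
  V a = (-7, 4, 3, 4)
Solving gives a = (4, -1, -2, 3).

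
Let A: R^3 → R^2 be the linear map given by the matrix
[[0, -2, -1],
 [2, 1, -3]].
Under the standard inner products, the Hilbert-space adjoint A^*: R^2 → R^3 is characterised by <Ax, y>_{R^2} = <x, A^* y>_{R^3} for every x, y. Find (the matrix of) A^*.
A^* = A^T =
[[0, 2],
 [-2, 1],
 [-1, -3]]

For real matrices with standard dot products, the defining identity <Ax, y> = <x, A^* y> gives (Ax)^T y = x^T (A^*) y, i.e. x^T A^T y = x^T (A^*) y. Since this holds for all x, y, we must have A^* = A^T. Therefore
A^* =
[[0, 2],
 [-2, 1],
 [-1, -3]].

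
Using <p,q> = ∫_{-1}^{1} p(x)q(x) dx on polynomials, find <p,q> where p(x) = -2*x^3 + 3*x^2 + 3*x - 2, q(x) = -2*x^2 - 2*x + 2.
<p,q> = -92/15

Expand the product: p(x)·q(x) = 4*x^5 - 2*x^4 - 16*x^3 + 4*x^2 + 10*x - 4.
∫_{-1}^{1} of each monomial x^k gives [2/(k+1) if k even, 0 if k odd]. Integrating term-by-term (or equivalently evaluating the antiderivative F(x) = 2*x^6/3 - 2*x^5/5 - 4*x^4 + 4*x^3/3 + 5*x^2 - 4*x at the endpoints):
  F(1) − F(−1) = -7/5 − (71/15) = -92/15.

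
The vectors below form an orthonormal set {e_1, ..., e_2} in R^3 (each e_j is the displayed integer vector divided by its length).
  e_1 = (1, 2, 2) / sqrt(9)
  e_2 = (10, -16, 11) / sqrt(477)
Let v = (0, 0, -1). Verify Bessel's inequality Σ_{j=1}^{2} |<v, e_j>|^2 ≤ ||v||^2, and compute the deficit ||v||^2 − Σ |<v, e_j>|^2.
Σ |<v, e_j>|^2 = 37/53; ||v||^2 = 1; deficit = 16/53

Write each e_j = u_j / sqrt(<u_j, u_j>) where u_j is the displayed integer vector. Then <v, e_j> = <v, u_j> / sqrt(<u_j, u_j>), so |<v, e_j>|^2 = <v, u_j>^2 / <u_j, u_j>.
Coefficients: <v, e_1> = -2/sqrt(9), <v, e_2> = -11/sqrt(477).
Square and sum: Σ |<v, e_j>|^2 = 37/53.
Compute ||v||^2 = v·v = 1.
Deficit = 1 − 37/53 = 16/53 ≥ 0, confirming Bessel's inequality. (The deficit equals ||v − Σ <v,e_j> e_j||^2, the squared distance from v to span{e_j}.)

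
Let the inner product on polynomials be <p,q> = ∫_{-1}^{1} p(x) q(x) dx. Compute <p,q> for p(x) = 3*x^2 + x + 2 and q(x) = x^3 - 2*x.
<p,q> = -14/15

Expand the product: p(x)·q(x) = 3*x^5 + x^4 - 4*x^3 - 2*x^2 - 4*x.
∫_{-1}^{1} of each monomial x^k gives [2/(k+1) if k even, 0 if k odd]. Integrating term-by-term (or equivalently evaluating the antiderivative F(x) = x^6/2 + x^5/5 - x^4 - 2*x^3/3 - 2*x^2 at the endpoints):
  F(1) − F(−1) = -89/30 − (-61/30) = -14/15.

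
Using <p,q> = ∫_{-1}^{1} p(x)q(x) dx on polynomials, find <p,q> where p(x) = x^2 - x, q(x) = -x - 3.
<p,q> = -4/3

Expand the product: p(x)·q(x) = -x^3 - 2*x^2 + 3*x.
∫_{-1}^{1} of each monomial x^k gives [2/(k+1) if k even, 0 if k odd]. Integrating term-by-term (or equivalently evaluating the antiderivative F(x) = -x^4/4 - 2*x^3/3 + 3*x^2/2 at the endpoints):
  F(1) − F(−1) = 7/12 − (23/12) = -4/3.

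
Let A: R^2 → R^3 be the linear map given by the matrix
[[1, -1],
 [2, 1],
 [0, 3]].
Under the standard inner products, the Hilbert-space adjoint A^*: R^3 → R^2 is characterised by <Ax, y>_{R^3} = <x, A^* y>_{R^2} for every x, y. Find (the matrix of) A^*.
A^* = A^T =
[[1, 2, 0],
 [-1, 1, 3]]

For real matrices with standard dot products, the defining identity <Ax, y> = <x, A^* y> gives (Ax)^T y = x^T (A^*) y, i.e. x^T A^T y = x^T (A^*) y. Since this holds for all x, y, we must have A^* = A^T. Therefore
A^* =
[[1, 2, 0],
 [-1, 1, 3]].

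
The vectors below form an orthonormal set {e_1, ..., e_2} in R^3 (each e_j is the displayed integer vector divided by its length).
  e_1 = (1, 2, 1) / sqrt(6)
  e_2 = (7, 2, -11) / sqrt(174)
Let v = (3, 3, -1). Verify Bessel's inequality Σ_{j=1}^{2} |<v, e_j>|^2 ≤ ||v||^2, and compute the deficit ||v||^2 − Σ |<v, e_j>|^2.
Σ |<v, e_j>|^2 = 550/29; ||v||^2 = 19; deficit = 1/29

Write each e_j = u_j / sqrt(<u_j, u_j>) where u_j is the displayed integer vector. Then <v, e_j> = <v, u_j> / sqrt(<u_j, u_j>), so |<v, e_j>|^2 = <v, u_j>^2 / <u_j, u_j>.
Coefficients: <v, e_1> = 8/sqrt(6), <v, e_2> = 38/sqrt(174).
Square and sum: Σ |<v, e_j>|^2 = 550/29.
Compute ||v||^2 = v·v = 19.
Deficit = 19 − 550/29 = 1/29 ≥ 0, confirming Bessel's inequality. (The deficit equals ||v − Σ <v,e_j> e_j||^2, the squared distance from v to span{e_j}.)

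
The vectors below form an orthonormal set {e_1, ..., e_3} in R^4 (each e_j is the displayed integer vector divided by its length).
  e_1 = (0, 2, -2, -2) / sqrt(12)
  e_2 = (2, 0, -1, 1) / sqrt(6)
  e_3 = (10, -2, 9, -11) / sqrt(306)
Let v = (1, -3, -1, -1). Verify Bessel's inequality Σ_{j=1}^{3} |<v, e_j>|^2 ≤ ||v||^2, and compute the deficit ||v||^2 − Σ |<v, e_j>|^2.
Σ |<v, e_j>|^2 = 35/17; ||v||^2 = 12; deficit = 169/17

Write each e_j = u_j / sqrt(<u_j, u_j>) where u_j is the displayed integer vector. Then <v, e_j> = <v, u_j> / sqrt(<u_j, u_j>), so |<v, e_j>|^2 = <v, u_j>^2 / <u_j, u_j>.
Coefficients: <v, e_1> = -2/sqrt(12), <v, e_2> = 2/sqrt(6), <v, e_3> = 18/sqrt(306).
Square and sum: Σ |<v, e_j>|^2 = 35/17.
Compute ||v||^2 = v·v = 12.
Deficit = 12 − 35/17 = 169/17 ≥ 0, confirming Bessel's inequality. (The deficit equals ||v − Σ <v,e_j> e_j||^2, the squared distance from v to span{e_j}.)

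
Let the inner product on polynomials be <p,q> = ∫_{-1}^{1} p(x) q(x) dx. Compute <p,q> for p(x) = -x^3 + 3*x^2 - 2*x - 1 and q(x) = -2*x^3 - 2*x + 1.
<p,q> = 592/105

Expand the product: p(x)·q(x) = 2*x^6 - 6*x^5 + 6*x^4 - 5*x^3 + 7*x^2 - 1.
∫_{-1}^{1} of each monomial x^k gives [2/(k+1) if k even, 0 if k odd]. Integrating term-by-term (or equivalently evaluating the antiderivative F(x) = 2*x^7/7 - x^6 + 6*x^5/5 - 5*x^4/4 + 7*x^3/3 - x at the endpoints):
  F(1) − F(−1) = 239/420 − (-2129/420) = 592/105.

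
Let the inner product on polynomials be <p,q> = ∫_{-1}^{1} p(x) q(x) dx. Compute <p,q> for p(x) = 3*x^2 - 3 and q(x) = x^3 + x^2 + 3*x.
<p,q> = -4/5

Expand the product: p(x)·q(x) = 3*x^5 + 3*x^4 + 6*x^3 - 3*x^2 - 9*x.
∫_{-1}^{1} of each monomial x^k gives [2/(k+1) if k even, 0 if k odd]. Integrating term-by-term (or equivalently evaluating the antiderivative F(x) = x^6/2 + 3*x^5/5 + 3*x^4/2 - x^3 - 9*x^2/2 at the endpoints):
  F(1) − F(−1) = -29/10 − (-21/10) = -4/5.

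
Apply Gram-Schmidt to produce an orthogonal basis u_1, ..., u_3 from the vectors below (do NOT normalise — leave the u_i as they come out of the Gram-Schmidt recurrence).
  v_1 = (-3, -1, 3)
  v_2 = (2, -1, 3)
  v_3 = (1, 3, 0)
Orthogonal basis:
  u_1 = (-3, -1, 3)
  u_2 = (50/19, -15/19, 45/19)
  u_3 = (0, 27/10, 9/10)

Apply the Gram-Schmidt recurrence
  u_1 = v_1
  u_i = v_i − Σ_{j<i} ((v_i · u_j) / (u_j · u_j)) · u_j.

Step by step this gives:
  u_1 = (-3, -1, 3)
  u_2 = (50/19, -15/19, 45/19)
  u_3 = (0, 27/10, 9/10)

Orthogonality check:
  u_2 · u_1 = 0 (should be 0)
  u_3 · u_1 = 0 (should be 0)
  u_3 · u_2 = 0 (should be 0)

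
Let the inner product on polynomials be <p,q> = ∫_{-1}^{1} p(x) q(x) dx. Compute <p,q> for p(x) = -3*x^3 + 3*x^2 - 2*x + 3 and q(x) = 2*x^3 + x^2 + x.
<p,q> = -278/105

Expand the product: p(x)·q(x) = -6*x^6 + 3*x^5 - 4*x^4 + 7*x^3 + x^2 + 3*x.
∫_{-1}^{1} of each monomial x^k gives [2/(k+1) if k even, 0 if k odd]. Integrating term-by-term (or equivalently evaluating the antiderivative F(x) = -6*x^7/7 + x^6/2 - 4*x^5/5 + 7*x^4/4 + x^3/3 + 3*x^2/2 at the endpoints):
  F(1) − F(−1) = 1019/420 − (2131/420) = -278/105.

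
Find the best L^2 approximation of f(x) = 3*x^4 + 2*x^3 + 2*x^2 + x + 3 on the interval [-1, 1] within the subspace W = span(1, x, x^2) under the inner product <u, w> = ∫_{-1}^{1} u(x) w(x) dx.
g(x) = 32*x^2/7 + 11*x/5 + 96/35

The best approximation g ∈ W is the orthogonal projection of f onto W. Writing g = a_0 + a_1 x + a_2 x^2, the coefficients solve the normal equations G · a = b where
  G_{ij} = <φ_i, φ_j> and b_i = <f, φ_i>, with φ_0 = 1, φ_1 = x, φ_2 = x^2.
G =
  [2, 0, 2/3]
  [0, 2/3, 0]
  [2/3, 0, 2/5],
b = (128/15, 22/15, 128/35).
Solving gives a_0 = 96/35, a_1 = 11/5, a_2 = 32/7, so
  g(x) = 32*x^2/7 + 11*x/5 + 96/35.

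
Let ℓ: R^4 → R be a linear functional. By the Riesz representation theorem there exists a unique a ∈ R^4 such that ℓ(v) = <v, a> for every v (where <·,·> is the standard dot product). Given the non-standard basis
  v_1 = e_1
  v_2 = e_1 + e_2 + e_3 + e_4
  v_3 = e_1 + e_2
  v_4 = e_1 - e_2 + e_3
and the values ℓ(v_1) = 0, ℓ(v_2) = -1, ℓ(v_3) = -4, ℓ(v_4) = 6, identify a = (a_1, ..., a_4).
a = (0, -4, 2, 1)

Write a = (a_1, ..., a_4) in the standard basis. For each basis vector v_i, ℓ(v_i) = <v_i, a> is a linear equation in the a_j's. Collect the n equations into a matrix system V a = ℓ, where row i of V is v_i (expressed in the standard basis). Since V is invertible (lower-triangular with 1s on the diagonal, up to permutation), solve by back-substitution:
  V =
[[1, 0, 0, 0],
 [1, 1, 1, 1],
 [1, 1, 0, 0],
 [1, -1, 1, 0]]
  V a = (0, -1, -4, 6)
Solving gives a = (0, -4, 2, 1).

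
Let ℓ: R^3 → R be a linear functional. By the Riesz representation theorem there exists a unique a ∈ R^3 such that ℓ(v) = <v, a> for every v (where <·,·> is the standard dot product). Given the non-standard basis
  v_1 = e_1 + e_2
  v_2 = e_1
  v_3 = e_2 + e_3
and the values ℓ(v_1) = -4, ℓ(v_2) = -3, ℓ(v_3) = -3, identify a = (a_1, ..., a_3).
a = (-3, -1, -2)

Write a = (a_1, ..., a_3) in the standard basis. For each basis vector v_i, ℓ(v_i) = <v_i, a> is a linear equation in the a_j's. Collect the n equations into a matrix system V a = ℓ, where row i of V is v_i (expressed in the standard basis). Since V is invertible (lower-triangular with 1s on the diagonal, up to permutation), solve by back-substitution:
  V =
[[1, 1, 0],
 [1, 0, 0],
 [0, 1, 1]]
  V a = (-4, -3, -3)
Solving gives a = (-3, -1, -2).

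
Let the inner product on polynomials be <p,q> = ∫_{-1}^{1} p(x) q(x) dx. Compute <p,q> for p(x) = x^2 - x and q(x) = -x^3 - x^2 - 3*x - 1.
<p,q> = 4/3

Expand the product: p(x)·q(x) = -x^5 - 2*x^3 + 2*x^2 + x.
∫_{-1}^{1} of each monomial x^k gives [2/(k+1) if k even, 0 if k odd]. Integrating term-by-term (or equivalently evaluating the antiderivative F(x) = -x^6/6 - x^4/2 + 2*x^3/3 + x^2/2 at the endpoints):
  F(1) − F(−1) = 1/2 − (-5/6) = 4/3.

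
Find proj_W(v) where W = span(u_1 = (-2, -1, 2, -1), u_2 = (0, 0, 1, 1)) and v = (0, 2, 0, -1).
proj_W(v) = (2/19, 1/19, -11/19, -8/19)

Set up U = [u_1 | ... | u_2] ∈ R^(4×2). The projector onto W = col(U) is P = U (U^T U)^(-1) U^T.
Compute U^T U =
  [10, 1]
  [1, 2],
and U^T v = (-1, -1).
Solve U^T U · c = U^T v for the coefficients: c = (-1/19, -9/19). The projection is proj_W(v) = U c.
Check: (v - proj_W(v)) · u_1 = 0  (should be 0).
Check: (v - proj_W(v)) · u_2 = 0  (should be 0).
Result: proj_W(v) = (2/19, 1/19, -11/19, -8/19).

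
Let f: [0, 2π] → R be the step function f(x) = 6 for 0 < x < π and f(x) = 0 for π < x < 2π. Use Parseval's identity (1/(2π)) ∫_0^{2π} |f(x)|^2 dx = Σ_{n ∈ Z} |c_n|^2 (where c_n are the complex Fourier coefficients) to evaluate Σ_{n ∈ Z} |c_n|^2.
Σ |c_n|^2 = 18

Parseval equates the L^2 energy of f (normalised by 1/(2π)) with the ℓ^2 sum of its Fourier coefficients: (1/(2π)) ∫_0^{2π} |f|^2 = Σ |c_n|^2.
Compute the left side: (1/(2π)) [∫_0^π 6^2 dx + ∫_π^{2π} 0^2 dx] = (1/(2π)) · (36π + 0π) = (36 + 0)/2 = 18.
So Σ_{n ∈ Z} |c_n|^2 = 18.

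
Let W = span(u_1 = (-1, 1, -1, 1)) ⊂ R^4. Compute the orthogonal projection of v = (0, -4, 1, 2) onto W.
proj_W(v) = (3/4, -3/4, 3/4, -3/4)

Set up U = [u_1 | ... | u_1] ∈ R^(4×1). The projector onto W = col(U) is P = U (U^T U)^(-1) U^T.
Compute U^T U =
  [4],
and U^T v = (-3).
Solve U^T U · c = U^T v for the coefficients: c = (-3/4). The projection is proj_W(v) = U c.
Check: (v - proj_W(v)) · u_1 = 0  (should be 0).
Result: proj_W(v) = (3/4, -3/4, 3/4, -3/4).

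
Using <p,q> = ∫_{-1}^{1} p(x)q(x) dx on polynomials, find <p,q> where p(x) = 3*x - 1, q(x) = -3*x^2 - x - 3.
<p,q> = 6

Expand the product: p(x)·q(x) = -9*x^3 - 8*x + 3.
∫_{-1}^{1} of each monomial x^k gives [2/(k+1) if k even, 0 if k odd]. Integrating term-by-term (or equivalently evaluating the antiderivative F(x) = -9*x^4/4 - 4*x^2 + 3*x at the endpoints):
  F(1) − F(−1) = -13/4 − (-37/4) = 6.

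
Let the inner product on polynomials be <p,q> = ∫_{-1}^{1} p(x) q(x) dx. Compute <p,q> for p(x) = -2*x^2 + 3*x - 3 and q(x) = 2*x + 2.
<p,q> = -32/3

Expand the product: p(x)·q(x) = -4*x^3 + 2*x^2 - 6.
∫_{-1}^{1} of each monomial x^k gives [2/(k+1) if k even, 0 if k odd]. Integrating term-by-term (or equivalently evaluating the antiderivative F(x) = -x^4 + 2*x^3/3 - 6*x at the endpoints):
  F(1) − F(−1) = -19/3 − (13/3) = -32/3.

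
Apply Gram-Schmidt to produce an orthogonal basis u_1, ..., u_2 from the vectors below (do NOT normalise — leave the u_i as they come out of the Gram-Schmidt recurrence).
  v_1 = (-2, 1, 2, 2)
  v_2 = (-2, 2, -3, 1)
Orthogonal basis:
  u_1 = (-2, 1, 2, 2)
  u_2 = (-22/13, 24/13, -43/13, 9/13)

Apply the Gram-Schmidt recurrence
  u_1 = v_1
  u_i = v_i − Σ_{j<i} ((v_i · u_j) / (u_j · u_j)) · u_j.

Step by step this gives:
  u_1 = (-2, 1, 2, 2)
  u_2 = (-22/13, 24/13, -43/13, 9/13)

Orthogonality check:
  u_2 · u_1 = 0 (should be 0)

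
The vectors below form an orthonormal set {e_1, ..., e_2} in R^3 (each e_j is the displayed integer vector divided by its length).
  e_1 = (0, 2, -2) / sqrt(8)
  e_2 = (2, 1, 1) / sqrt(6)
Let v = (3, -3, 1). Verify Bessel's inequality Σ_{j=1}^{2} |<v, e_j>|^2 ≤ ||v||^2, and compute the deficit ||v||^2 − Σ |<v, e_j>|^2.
Σ |<v, e_j>|^2 = 32/3; ||v||^2 = 19; deficit = 25/3

Write each e_j = u_j / sqrt(<u_j, u_j>) where u_j is the displayed integer vector. Then <v, e_j> = <v, u_j> / sqrt(<u_j, u_j>), so |<v, e_j>|^2 = <v, u_j>^2 / <u_j, u_j>.
Coefficients: <v, e_1> = -8/sqrt(8), <v, e_2> = 4/sqrt(6).
Square and sum: Σ |<v, e_j>|^2 = 32/3.
Compute ||v||^2 = v·v = 19.
Deficit = 19 − 32/3 = 25/3 ≥ 0, confirming Bessel's inequality. (The deficit equals ||v − Σ <v,e_j> e_j||^2, the squared distance from v to span{e_j}.)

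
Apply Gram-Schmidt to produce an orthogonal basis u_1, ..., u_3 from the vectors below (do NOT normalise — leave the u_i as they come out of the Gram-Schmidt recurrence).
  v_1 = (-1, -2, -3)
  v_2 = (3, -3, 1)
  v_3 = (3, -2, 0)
Orthogonal basis:
  u_1 = (-1, -2, -3)
  u_2 = (3, -3, 1)
  u_3 = (187/266, 68/133, -153/266)

Apply the Gram-Schmidt recurrence
  u_1 = v_1
  u_i = v_i − Σ_{j<i} ((v_i · u_j) / (u_j · u_j)) · u_j.

Step by step this gives:
  u_1 = (-1, -2, -3)
  u_2 = (3, -3, 1)
  u_3 = (187/266, 68/133, -153/266)

Orthogonality check:
  u_2 · u_1 = 0 (should be 0)
  u_3 · u_1 = 0 (should be 0)
  u_3 · u_2 = 0 (should be 0)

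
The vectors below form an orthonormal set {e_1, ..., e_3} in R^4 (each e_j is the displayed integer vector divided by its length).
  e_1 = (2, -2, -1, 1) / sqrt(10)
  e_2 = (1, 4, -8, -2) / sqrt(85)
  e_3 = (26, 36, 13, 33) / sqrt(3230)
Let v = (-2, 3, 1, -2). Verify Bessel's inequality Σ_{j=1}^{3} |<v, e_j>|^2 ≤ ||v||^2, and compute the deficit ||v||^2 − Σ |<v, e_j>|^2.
Σ |<v, e_j>|^2 = 1646/95; ||v||^2 = 18; deficit = 64/95

Write each e_j = u_j / sqrt(<u_j, u_j>) where u_j is the displayed integer vector. Then <v, e_j> = <v, u_j> / sqrt(<u_j, u_j>), so |<v, e_j>|^2 = <v, u_j>^2 / <u_j, u_j>.
Coefficients: <v, e_1> = -13/sqrt(10), <v, e_2> = 6/sqrt(85), <v, e_3> = 3/sqrt(3230).
Square and sum: Σ |<v, e_j>|^2 = 1646/95.
Compute ||v||^2 = v·v = 18.
Deficit = 18 − 1646/95 = 64/95 ≥ 0, confirming Bessel's inequality. (The deficit equals ||v − Σ <v,e_j> e_j||^2, the squared distance from v to span{e_j}.)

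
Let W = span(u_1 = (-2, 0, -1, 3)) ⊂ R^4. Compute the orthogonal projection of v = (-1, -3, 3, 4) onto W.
proj_W(v) = (-11/7, 0, -11/14, 33/14)

Set up U = [u_1 | ... | u_1] ∈ R^(4×1). The projector onto W = col(U) is P = U (U^T U)^(-1) U^T.
Compute U^T U =
  [14],
and U^T v = (11).
Solve U^T U · c = U^T v for the coefficients: c = (11/14). The projection is proj_W(v) = U c.
Check: (v - proj_W(v)) · u_1 = 0  (should be 0).
Result: proj_W(v) = (-11/7, 0, -11/14, 33/14).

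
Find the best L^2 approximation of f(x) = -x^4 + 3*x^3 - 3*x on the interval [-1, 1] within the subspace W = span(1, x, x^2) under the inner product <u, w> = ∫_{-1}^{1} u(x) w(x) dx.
g(x) = -6*x^2/7 - 6*x/5 + 3/35

The best approximation g ∈ W is the orthogonal projection of f onto W. Writing g = a_0 + a_1 x + a_2 x^2, the coefficients solve the normal equations G · a = b where
  G_{ij} = <φ_i, φ_j> and b_i = <f, φ_i>, with φ_0 = 1, φ_1 = x, φ_2 = x^2.
G =
  [2, 0, 2/3]
  [0, 2/3, 0]
  [2/3, 0, 2/5],
b = (-2/5, -4/5, -2/7).
Solving gives a_0 = 3/35, a_1 = -6/5, a_2 = -6/7, so
  g(x) = -6*x^2/7 - 6*x/5 + 3/35.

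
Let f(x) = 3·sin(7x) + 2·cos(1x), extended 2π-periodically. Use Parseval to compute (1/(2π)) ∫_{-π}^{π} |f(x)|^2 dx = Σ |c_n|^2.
Σ |c_n|^2 = 13/2

Expand |f|^2 and use orthogonality of {sin(nx), cos(mx)} on [-π, π]:
  ∫_{-π}^{π} sin(nx)^2 dx = π, ∫ cos(mx)^2 dx = π, and cross terms integrate to 0.
So ∫_{-π}^{π} f(x)^2 dx = 3^2 · π + 2^2 · π = (9 + 4)π.
Divide by 2π: (9 + 4)/2 = 13/2.
By Parseval, this equals Σ |c_n|^2.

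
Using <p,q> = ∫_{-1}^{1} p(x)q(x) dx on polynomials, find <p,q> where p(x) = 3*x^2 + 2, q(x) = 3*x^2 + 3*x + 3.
<p,q> = 128/5

Expand the product: p(x)·q(x) = 9*x^4 + 9*x^3 + 15*x^2 + 6*x + 6.
∫_{-1}^{1} of each monomial x^k gives [2/(k+1) if k even, 0 if k odd]. Integrating term-by-term (or equivalently evaluating the antiderivative F(x) = 9*x^5/5 + 9*x^4/4 + 5*x^3 + 3*x^2 + 6*x at the endpoints):
  F(1) − F(−1) = 361/20 − (-151/20) = 128/5.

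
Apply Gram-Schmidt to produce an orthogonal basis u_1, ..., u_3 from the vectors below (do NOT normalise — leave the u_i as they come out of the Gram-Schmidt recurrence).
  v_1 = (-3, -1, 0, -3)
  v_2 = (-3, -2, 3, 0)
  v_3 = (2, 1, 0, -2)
Orthogonal basis:
  u_1 = (-3, -1, 0, -3)
  u_2 = (-24/19, -27/19, 3, 33/19)
  u_3 = (41/33, 3/11, 47/33, -4/3)

Apply the Gram-Schmidt recurrence
  u_1 = v_1
  u_i = v_i − Σ_{j<i} ((v_i · u_j) / (u_j · u_j)) · u_j.

Step by step this gives:
  u_1 = (-3, -1, 0, -3)
  u_2 = (-24/19, -27/19, 3, 33/19)
  u_3 = (41/33, 3/11, 47/33, -4/3)

Orthogonality check:
  u_2 · u_1 = 0 (should be 0)
  u_3 · u_1 = 0 (should be 0)
  u_3 · u_2 = 0 (should be 0)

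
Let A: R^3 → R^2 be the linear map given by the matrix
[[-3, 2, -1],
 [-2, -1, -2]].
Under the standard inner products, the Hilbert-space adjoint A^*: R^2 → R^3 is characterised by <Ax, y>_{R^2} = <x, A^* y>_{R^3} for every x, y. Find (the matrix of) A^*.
A^* = A^T =
[[-3, -2],
 [2, -1],
 [-1, -2]]

For real matrices with standard dot products, the defining identity <Ax, y> = <x, A^* y> gives (Ax)^T y = x^T (A^*) y, i.e. x^T A^T y = x^T (A^*) y. Since this holds for all x, y, we must have A^* = A^T. Therefore
A^* =
[[-3, -2],
 [2, -1],
 [-1, -2]].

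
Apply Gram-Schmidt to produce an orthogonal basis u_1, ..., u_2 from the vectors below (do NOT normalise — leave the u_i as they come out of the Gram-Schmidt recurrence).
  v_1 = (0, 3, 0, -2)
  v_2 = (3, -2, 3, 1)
Orthogonal basis:
  u_1 = (0, 3, 0, -2)
  u_2 = (3, -2/13, 3, -3/13)

Apply the Gram-Schmidt recurrence
  u_1 = v_1
  u_i = v_i − Σ_{j<i} ((v_i · u_j) / (u_j · u_j)) · u_j.

Step by step this gives:
  u_1 = (0, 3, 0, -2)
  u_2 = (3, -2/13, 3, -3/13)

Orthogonality check:
  u_2 · u_1 = 0 (should be 0)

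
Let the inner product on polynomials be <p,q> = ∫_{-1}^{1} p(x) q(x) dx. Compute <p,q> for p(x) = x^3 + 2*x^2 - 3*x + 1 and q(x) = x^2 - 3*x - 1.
<p,q> = 44/15

Expand the product: p(x)·q(x) = x^5 - x^4 - 10*x^3 + 8*x^2 - 1.
∫_{-1}^{1} of each monomial x^k gives [2/(k+1) if k even, 0 if k odd]. Integrating term-by-term (or equivalently evaluating the antiderivative F(x) = x^6/6 - x^5/5 - 5*x^4/2 + 8*x^3/3 - x at the endpoints):
  F(1) − F(−1) = -13/15 − (-19/5) = 44/15.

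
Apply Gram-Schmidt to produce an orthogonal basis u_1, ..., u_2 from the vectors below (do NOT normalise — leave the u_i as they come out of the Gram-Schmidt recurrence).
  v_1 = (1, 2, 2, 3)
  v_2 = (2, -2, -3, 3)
Orthogonal basis:
  u_1 = (1, 2, 2, 3)
  u_2 = (35/18, -19/9, -28/9, 17/6)

Apply the Gram-Schmidt recurrence
  u_1 = v_1
  u_i = v_i − Σ_{j<i} ((v_i · u_j) / (u_j · u_j)) · u_j.

Step by step this gives:
  u_1 = (1, 2, 2, 3)
  u_2 = (35/18, -19/9, -28/9, 17/6)

Orthogonality check:
  u_2 · u_1 = 0 (should be 0)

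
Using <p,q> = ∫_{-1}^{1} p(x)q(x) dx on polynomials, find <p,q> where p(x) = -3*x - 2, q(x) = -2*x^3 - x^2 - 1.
<p,q> = 116/15

Expand the product: p(x)·q(x) = 6*x^4 + 7*x^3 + 2*x^2 + 3*x + 2.
∫_{-1}^{1} of each monomial x^k gives [2/(k+1) if k even, 0 if k odd]. Integrating term-by-term (or equivalently evaluating the antiderivative F(x) = 6*x^5/5 + 7*x^4/4 + 2*x^3/3 + 3*x^2/2 + 2*x at the endpoints):
  F(1) − F(−1) = 427/60 − (-37/60) = 116/15.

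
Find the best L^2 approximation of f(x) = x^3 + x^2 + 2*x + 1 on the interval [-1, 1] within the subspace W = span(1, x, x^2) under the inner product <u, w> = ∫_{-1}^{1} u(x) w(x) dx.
g(x) = x^2 + 13*x/5 + 1

The best approximation g ∈ W is the orthogonal projection of f onto W. Writing g = a_0 + a_1 x + a_2 x^2, the coefficients solve the normal equations G · a = b where
  G_{ij} = <φ_i, φ_j> and b_i = <f, φ_i>, with φ_0 = 1, φ_1 = x, φ_2 = x^2.
G =
  [2, 0, 2/3]
  [0, 2/3, 0]
  [2/3, 0, 2/5],
b = (8/3, 26/15, 16/15).
Solving gives a_0 = 1, a_1 = 13/5, a_2 = 1, so
  g(x) = x^2 + 13*x/5 + 1.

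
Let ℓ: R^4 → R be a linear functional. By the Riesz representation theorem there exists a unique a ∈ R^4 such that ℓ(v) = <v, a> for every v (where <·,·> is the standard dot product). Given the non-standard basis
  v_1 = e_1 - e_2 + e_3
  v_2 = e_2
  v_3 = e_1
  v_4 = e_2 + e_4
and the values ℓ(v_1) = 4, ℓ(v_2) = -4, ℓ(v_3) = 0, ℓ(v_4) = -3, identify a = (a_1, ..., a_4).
a = (0, -4, 0, 1)

Write a = (a_1, ..., a_4) in the standard basis. For each basis vector v_i, ℓ(v_i) = <v_i, a> is a linear equation in the a_j's. Collect the n equations into a matrix system V a = ℓ, where row i of V is v_i (expressed in the standard basis). Since V is invertible (lower-triangular with 1s on the diagonal, up to permutation), solve by back-substitution:
  V =
[[1, -1, 1, 0],
 [0, 1, 0, 0],
 [1, 0, 0, 0],
 [0, 1, 0, 1]]
  V a = (4, -4, 0, -3)
Solving gives a = (0, -4, 0, 1).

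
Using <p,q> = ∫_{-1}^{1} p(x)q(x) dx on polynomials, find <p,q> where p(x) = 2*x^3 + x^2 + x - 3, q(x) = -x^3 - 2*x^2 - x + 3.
<p,q> = -320/21

Expand the product: p(x)·q(x) = -2*x^6 - 5*x^5 - 5*x^4 + 6*x^3 + 8*x^2 + 6*x - 9.
∫_{-1}^{1} of each monomial x^k gives [2/(k+1) if k even, 0 if k odd]. Integrating term-by-term (or equivalently evaluating the antiderivative F(x) = -2*x^7/7 - 5*x^6/6 - x^5 + 3*x^4/2 + 8*x^3/3 + 3*x^2 - 9*x at the endpoints):
  F(1) − F(−1) = -83/21 − (79/7) = -320/21.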